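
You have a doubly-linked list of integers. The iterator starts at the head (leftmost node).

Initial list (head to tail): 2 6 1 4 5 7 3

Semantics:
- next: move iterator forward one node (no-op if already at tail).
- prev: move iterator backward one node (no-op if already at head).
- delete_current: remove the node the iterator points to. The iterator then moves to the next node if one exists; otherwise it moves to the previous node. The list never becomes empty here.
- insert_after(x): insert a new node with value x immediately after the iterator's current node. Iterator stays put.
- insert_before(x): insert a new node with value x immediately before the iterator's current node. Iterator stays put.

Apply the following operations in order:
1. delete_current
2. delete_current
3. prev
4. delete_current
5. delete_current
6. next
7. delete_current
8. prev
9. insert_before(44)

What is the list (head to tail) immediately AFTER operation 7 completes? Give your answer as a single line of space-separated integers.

Answer: 5 3

Derivation:
After 1 (delete_current): list=[6, 1, 4, 5, 7, 3] cursor@6
After 2 (delete_current): list=[1, 4, 5, 7, 3] cursor@1
After 3 (prev): list=[1, 4, 5, 7, 3] cursor@1
After 4 (delete_current): list=[4, 5, 7, 3] cursor@4
After 5 (delete_current): list=[5, 7, 3] cursor@5
After 6 (next): list=[5, 7, 3] cursor@7
After 7 (delete_current): list=[5, 3] cursor@3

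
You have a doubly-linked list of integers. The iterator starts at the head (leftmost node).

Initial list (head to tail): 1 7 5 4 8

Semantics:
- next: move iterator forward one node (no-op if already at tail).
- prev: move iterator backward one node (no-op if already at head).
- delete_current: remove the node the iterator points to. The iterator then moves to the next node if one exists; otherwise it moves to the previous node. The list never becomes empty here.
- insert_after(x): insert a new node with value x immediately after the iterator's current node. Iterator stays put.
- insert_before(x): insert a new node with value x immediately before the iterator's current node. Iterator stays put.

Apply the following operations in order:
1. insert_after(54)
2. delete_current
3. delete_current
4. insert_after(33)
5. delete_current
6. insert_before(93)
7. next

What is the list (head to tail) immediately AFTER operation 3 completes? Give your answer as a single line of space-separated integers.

Answer: 7 5 4 8

Derivation:
After 1 (insert_after(54)): list=[1, 54, 7, 5, 4, 8] cursor@1
After 2 (delete_current): list=[54, 7, 5, 4, 8] cursor@54
After 3 (delete_current): list=[7, 5, 4, 8] cursor@7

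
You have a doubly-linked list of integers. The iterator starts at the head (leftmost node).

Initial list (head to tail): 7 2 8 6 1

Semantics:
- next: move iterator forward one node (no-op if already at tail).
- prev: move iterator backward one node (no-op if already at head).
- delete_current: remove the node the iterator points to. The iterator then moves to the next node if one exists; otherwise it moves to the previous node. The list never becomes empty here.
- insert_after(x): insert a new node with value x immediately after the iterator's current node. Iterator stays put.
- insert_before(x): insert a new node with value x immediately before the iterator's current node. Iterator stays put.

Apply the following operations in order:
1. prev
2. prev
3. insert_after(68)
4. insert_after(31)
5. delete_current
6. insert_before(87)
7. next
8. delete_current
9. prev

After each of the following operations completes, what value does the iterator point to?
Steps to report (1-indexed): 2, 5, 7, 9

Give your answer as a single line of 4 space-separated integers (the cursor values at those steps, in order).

Answer: 7 31 68 31

Derivation:
After 1 (prev): list=[7, 2, 8, 6, 1] cursor@7
After 2 (prev): list=[7, 2, 8, 6, 1] cursor@7
After 3 (insert_after(68)): list=[7, 68, 2, 8, 6, 1] cursor@7
After 4 (insert_after(31)): list=[7, 31, 68, 2, 8, 6, 1] cursor@7
After 5 (delete_current): list=[31, 68, 2, 8, 6, 1] cursor@31
After 6 (insert_before(87)): list=[87, 31, 68, 2, 8, 6, 1] cursor@31
After 7 (next): list=[87, 31, 68, 2, 8, 6, 1] cursor@68
After 8 (delete_current): list=[87, 31, 2, 8, 6, 1] cursor@2
After 9 (prev): list=[87, 31, 2, 8, 6, 1] cursor@31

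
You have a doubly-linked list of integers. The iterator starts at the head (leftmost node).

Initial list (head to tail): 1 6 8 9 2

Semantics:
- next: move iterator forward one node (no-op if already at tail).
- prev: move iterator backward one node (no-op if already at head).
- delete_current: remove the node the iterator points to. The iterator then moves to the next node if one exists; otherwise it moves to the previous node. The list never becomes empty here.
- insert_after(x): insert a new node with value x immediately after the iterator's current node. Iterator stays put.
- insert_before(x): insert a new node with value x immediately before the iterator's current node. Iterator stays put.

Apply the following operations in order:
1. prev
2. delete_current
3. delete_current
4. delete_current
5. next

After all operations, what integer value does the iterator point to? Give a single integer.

After 1 (prev): list=[1, 6, 8, 9, 2] cursor@1
After 2 (delete_current): list=[6, 8, 9, 2] cursor@6
After 3 (delete_current): list=[8, 9, 2] cursor@8
After 4 (delete_current): list=[9, 2] cursor@9
After 5 (next): list=[9, 2] cursor@2

Answer: 2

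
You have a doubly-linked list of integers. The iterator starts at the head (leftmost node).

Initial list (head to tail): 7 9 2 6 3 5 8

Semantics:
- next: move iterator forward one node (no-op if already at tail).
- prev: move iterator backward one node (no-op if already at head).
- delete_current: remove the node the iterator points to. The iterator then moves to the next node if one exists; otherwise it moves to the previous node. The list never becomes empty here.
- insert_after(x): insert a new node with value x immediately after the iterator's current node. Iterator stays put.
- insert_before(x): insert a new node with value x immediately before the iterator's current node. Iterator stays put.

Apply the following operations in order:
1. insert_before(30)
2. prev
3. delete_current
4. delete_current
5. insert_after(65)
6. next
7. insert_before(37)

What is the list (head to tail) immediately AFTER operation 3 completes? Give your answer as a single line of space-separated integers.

After 1 (insert_before(30)): list=[30, 7, 9, 2, 6, 3, 5, 8] cursor@7
After 2 (prev): list=[30, 7, 9, 2, 6, 3, 5, 8] cursor@30
After 3 (delete_current): list=[7, 9, 2, 6, 3, 5, 8] cursor@7

Answer: 7 9 2 6 3 5 8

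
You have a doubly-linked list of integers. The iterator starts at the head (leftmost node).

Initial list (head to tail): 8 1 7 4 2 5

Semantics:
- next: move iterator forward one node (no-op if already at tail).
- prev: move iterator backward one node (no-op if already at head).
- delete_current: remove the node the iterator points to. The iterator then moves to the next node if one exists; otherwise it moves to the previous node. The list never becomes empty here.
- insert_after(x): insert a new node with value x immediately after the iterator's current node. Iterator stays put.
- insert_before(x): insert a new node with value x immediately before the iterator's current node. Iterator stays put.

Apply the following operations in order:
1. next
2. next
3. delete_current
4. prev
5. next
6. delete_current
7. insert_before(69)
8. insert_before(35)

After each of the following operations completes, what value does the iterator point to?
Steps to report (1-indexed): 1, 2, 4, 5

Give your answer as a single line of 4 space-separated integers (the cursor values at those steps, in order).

After 1 (next): list=[8, 1, 7, 4, 2, 5] cursor@1
After 2 (next): list=[8, 1, 7, 4, 2, 5] cursor@7
After 3 (delete_current): list=[8, 1, 4, 2, 5] cursor@4
After 4 (prev): list=[8, 1, 4, 2, 5] cursor@1
After 5 (next): list=[8, 1, 4, 2, 5] cursor@4
After 6 (delete_current): list=[8, 1, 2, 5] cursor@2
After 7 (insert_before(69)): list=[8, 1, 69, 2, 5] cursor@2
After 8 (insert_before(35)): list=[8, 1, 69, 35, 2, 5] cursor@2

Answer: 1 7 1 4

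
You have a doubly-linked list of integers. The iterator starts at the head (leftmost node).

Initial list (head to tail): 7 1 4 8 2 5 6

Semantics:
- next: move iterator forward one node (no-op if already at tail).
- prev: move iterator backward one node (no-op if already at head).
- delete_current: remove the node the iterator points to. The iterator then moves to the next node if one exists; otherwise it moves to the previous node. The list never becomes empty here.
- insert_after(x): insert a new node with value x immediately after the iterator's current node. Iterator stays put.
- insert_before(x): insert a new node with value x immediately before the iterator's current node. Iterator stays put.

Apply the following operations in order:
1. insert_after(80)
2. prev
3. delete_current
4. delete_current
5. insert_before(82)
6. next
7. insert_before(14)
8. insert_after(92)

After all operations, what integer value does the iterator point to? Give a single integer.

Answer: 4

Derivation:
After 1 (insert_after(80)): list=[7, 80, 1, 4, 8, 2, 5, 6] cursor@7
After 2 (prev): list=[7, 80, 1, 4, 8, 2, 5, 6] cursor@7
After 3 (delete_current): list=[80, 1, 4, 8, 2, 5, 6] cursor@80
After 4 (delete_current): list=[1, 4, 8, 2, 5, 6] cursor@1
After 5 (insert_before(82)): list=[82, 1, 4, 8, 2, 5, 6] cursor@1
After 6 (next): list=[82, 1, 4, 8, 2, 5, 6] cursor@4
After 7 (insert_before(14)): list=[82, 1, 14, 4, 8, 2, 5, 6] cursor@4
After 8 (insert_after(92)): list=[82, 1, 14, 4, 92, 8, 2, 5, 6] cursor@4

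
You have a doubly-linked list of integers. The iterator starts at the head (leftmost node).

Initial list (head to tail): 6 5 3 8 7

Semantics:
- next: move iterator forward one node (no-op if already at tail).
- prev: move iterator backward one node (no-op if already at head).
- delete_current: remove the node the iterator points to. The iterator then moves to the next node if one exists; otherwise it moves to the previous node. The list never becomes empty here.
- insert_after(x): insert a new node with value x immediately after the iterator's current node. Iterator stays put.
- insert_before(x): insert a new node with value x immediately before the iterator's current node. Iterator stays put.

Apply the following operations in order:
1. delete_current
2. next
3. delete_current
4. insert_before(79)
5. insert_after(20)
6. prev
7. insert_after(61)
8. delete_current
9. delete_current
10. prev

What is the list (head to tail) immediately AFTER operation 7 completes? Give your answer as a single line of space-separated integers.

Answer: 5 79 61 8 20 7

Derivation:
After 1 (delete_current): list=[5, 3, 8, 7] cursor@5
After 2 (next): list=[5, 3, 8, 7] cursor@3
After 3 (delete_current): list=[5, 8, 7] cursor@8
After 4 (insert_before(79)): list=[5, 79, 8, 7] cursor@8
After 5 (insert_after(20)): list=[5, 79, 8, 20, 7] cursor@8
After 6 (prev): list=[5, 79, 8, 20, 7] cursor@79
After 7 (insert_after(61)): list=[5, 79, 61, 8, 20, 7] cursor@79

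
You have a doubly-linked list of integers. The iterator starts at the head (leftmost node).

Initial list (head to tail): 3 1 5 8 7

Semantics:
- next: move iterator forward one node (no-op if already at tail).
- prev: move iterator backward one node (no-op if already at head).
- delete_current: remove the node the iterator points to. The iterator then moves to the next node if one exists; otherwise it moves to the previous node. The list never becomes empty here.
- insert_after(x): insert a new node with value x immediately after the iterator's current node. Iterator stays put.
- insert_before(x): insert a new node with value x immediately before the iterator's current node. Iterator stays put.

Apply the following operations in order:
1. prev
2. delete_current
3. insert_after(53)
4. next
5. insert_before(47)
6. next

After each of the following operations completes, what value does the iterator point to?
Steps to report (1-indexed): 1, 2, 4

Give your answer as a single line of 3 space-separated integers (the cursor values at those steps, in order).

After 1 (prev): list=[3, 1, 5, 8, 7] cursor@3
After 2 (delete_current): list=[1, 5, 8, 7] cursor@1
After 3 (insert_after(53)): list=[1, 53, 5, 8, 7] cursor@1
After 4 (next): list=[1, 53, 5, 8, 7] cursor@53
After 5 (insert_before(47)): list=[1, 47, 53, 5, 8, 7] cursor@53
After 6 (next): list=[1, 47, 53, 5, 8, 7] cursor@5

Answer: 3 1 53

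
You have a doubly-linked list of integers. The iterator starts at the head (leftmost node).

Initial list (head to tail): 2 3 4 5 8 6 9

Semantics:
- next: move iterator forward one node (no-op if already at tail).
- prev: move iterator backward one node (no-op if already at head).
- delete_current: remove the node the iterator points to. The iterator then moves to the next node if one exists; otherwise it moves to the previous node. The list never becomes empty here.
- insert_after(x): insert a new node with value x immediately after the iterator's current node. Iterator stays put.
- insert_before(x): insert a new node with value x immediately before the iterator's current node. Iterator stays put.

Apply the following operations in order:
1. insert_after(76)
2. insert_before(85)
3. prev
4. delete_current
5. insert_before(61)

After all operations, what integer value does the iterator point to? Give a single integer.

After 1 (insert_after(76)): list=[2, 76, 3, 4, 5, 8, 6, 9] cursor@2
After 2 (insert_before(85)): list=[85, 2, 76, 3, 4, 5, 8, 6, 9] cursor@2
After 3 (prev): list=[85, 2, 76, 3, 4, 5, 8, 6, 9] cursor@85
After 4 (delete_current): list=[2, 76, 3, 4, 5, 8, 6, 9] cursor@2
After 5 (insert_before(61)): list=[61, 2, 76, 3, 4, 5, 8, 6, 9] cursor@2

Answer: 2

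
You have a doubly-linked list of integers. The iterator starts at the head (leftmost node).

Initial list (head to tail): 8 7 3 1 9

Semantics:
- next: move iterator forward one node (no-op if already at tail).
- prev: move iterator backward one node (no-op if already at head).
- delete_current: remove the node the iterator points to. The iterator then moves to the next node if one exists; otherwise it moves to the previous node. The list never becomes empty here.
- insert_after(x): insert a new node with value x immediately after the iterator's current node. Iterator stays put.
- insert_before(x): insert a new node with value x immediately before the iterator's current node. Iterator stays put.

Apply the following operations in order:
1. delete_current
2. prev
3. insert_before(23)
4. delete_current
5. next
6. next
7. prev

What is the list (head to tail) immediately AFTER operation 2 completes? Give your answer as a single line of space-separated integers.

After 1 (delete_current): list=[7, 3, 1, 9] cursor@7
After 2 (prev): list=[7, 3, 1, 9] cursor@7

Answer: 7 3 1 9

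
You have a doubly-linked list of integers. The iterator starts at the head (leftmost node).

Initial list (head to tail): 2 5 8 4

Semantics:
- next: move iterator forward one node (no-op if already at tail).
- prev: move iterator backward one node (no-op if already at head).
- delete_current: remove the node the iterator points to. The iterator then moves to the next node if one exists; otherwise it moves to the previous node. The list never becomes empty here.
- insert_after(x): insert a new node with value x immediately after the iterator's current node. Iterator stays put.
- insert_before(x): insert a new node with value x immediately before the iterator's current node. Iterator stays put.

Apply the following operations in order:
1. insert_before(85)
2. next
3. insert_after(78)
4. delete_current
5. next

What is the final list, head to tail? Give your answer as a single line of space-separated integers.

Answer: 85 2 78 8 4

Derivation:
After 1 (insert_before(85)): list=[85, 2, 5, 8, 4] cursor@2
After 2 (next): list=[85, 2, 5, 8, 4] cursor@5
After 3 (insert_after(78)): list=[85, 2, 5, 78, 8, 4] cursor@5
After 4 (delete_current): list=[85, 2, 78, 8, 4] cursor@78
After 5 (next): list=[85, 2, 78, 8, 4] cursor@8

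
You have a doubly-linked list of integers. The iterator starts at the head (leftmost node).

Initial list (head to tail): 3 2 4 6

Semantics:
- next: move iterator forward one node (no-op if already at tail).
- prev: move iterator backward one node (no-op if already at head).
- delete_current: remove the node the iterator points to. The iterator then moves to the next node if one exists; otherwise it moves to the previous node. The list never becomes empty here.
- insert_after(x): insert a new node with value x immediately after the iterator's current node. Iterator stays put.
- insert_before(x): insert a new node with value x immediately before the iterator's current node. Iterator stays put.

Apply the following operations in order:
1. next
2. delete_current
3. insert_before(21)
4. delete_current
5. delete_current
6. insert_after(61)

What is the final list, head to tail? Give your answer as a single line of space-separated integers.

After 1 (next): list=[3, 2, 4, 6] cursor@2
After 2 (delete_current): list=[3, 4, 6] cursor@4
After 3 (insert_before(21)): list=[3, 21, 4, 6] cursor@4
After 4 (delete_current): list=[3, 21, 6] cursor@6
After 5 (delete_current): list=[3, 21] cursor@21
After 6 (insert_after(61)): list=[3, 21, 61] cursor@21

Answer: 3 21 61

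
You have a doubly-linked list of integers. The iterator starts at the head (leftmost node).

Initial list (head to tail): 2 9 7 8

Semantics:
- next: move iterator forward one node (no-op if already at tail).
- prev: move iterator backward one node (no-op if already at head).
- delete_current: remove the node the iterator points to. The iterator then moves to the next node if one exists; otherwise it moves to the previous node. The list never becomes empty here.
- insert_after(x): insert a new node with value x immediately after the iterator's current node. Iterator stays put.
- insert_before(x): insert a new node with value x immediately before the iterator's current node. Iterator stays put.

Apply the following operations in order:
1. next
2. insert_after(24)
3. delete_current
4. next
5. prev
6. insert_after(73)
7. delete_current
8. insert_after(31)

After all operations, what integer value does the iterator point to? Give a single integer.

After 1 (next): list=[2, 9, 7, 8] cursor@9
After 2 (insert_after(24)): list=[2, 9, 24, 7, 8] cursor@9
After 3 (delete_current): list=[2, 24, 7, 8] cursor@24
After 4 (next): list=[2, 24, 7, 8] cursor@7
After 5 (prev): list=[2, 24, 7, 8] cursor@24
After 6 (insert_after(73)): list=[2, 24, 73, 7, 8] cursor@24
After 7 (delete_current): list=[2, 73, 7, 8] cursor@73
After 8 (insert_after(31)): list=[2, 73, 31, 7, 8] cursor@73

Answer: 73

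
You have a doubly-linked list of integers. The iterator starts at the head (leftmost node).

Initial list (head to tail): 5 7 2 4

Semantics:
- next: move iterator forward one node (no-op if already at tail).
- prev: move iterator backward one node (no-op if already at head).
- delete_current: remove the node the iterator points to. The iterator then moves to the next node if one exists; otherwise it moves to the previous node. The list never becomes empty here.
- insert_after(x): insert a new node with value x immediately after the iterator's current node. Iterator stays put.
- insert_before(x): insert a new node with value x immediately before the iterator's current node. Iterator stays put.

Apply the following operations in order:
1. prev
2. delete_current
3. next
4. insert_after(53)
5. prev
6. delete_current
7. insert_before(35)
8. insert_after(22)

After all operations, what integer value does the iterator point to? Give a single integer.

After 1 (prev): list=[5, 7, 2, 4] cursor@5
After 2 (delete_current): list=[7, 2, 4] cursor@7
After 3 (next): list=[7, 2, 4] cursor@2
After 4 (insert_after(53)): list=[7, 2, 53, 4] cursor@2
After 5 (prev): list=[7, 2, 53, 4] cursor@7
After 6 (delete_current): list=[2, 53, 4] cursor@2
After 7 (insert_before(35)): list=[35, 2, 53, 4] cursor@2
After 8 (insert_after(22)): list=[35, 2, 22, 53, 4] cursor@2

Answer: 2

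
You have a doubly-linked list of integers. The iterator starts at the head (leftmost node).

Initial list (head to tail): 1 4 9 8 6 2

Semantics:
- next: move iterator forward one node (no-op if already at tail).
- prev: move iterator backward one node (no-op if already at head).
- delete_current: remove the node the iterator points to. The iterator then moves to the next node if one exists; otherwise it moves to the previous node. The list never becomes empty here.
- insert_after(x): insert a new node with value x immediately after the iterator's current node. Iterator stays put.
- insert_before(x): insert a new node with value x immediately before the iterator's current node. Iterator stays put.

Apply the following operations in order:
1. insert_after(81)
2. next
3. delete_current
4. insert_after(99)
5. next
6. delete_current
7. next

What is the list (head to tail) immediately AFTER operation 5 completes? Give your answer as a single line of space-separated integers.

After 1 (insert_after(81)): list=[1, 81, 4, 9, 8, 6, 2] cursor@1
After 2 (next): list=[1, 81, 4, 9, 8, 6, 2] cursor@81
After 3 (delete_current): list=[1, 4, 9, 8, 6, 2] cursor@4
After 4 (insert_after(99)): list=[1, 4, 99, 9, 8, 6, 2] cursor@4
After 5 (next): list=[1, 4, 99, 9, 8, 6, 2] cursor@99

Answer: 1 4 99 9 8 6 2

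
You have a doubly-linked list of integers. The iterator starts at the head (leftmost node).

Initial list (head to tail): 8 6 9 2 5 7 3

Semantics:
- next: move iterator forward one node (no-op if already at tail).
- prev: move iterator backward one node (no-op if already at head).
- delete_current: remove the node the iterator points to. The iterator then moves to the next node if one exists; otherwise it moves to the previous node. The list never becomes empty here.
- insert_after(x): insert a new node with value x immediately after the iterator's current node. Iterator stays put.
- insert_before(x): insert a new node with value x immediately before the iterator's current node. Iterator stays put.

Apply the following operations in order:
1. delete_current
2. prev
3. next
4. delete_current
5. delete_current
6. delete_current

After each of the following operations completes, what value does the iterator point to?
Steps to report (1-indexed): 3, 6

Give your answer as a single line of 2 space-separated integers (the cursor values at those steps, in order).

Answer: 9 7

Derivation:
After 1 (delete_current): list=[6, 9, 2, 5, 7, 3] cursor@6
After 2 (prev): list=[6, 9, 2, 5, 7, 3] cursor@6
After 3 (next): list=[6, 9, 2, 5, 7, 3] cursor@9
After 4 (delete_current): list=[6, 2, 5, 7, 3] cursor@2
After 5 (delete_current): list=[6, 5, 7, 3] cursor@5
After 6 (delete_current): list=[6, 7, 3] cursor@7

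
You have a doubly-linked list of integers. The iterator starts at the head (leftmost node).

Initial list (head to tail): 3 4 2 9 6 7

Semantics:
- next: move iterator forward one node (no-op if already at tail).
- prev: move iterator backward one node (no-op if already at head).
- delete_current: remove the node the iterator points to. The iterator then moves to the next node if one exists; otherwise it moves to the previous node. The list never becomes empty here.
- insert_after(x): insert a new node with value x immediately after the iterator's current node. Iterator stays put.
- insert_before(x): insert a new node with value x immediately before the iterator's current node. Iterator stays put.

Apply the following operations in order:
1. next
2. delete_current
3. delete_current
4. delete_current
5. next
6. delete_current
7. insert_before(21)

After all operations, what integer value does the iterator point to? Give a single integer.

Answer: 6

Derivation:
After 1 (next): list=[3, 4, 2, 9, 6, 7] cursor@4
After 2 (delete_current): list=[3, 2, 9, 6, 7] cursor@2
After 3 (delete_current): list=[3, 9, 6, 7] cursor@9
After 4 (delete_current): list=[3, 6, 7] cursor@6
After 5 (next): list=[3, 6, 7] cursor@7
After 6 (delete_current): list=[3, 6] cursor@6
After 7 (insert_before(21)): list=[3, 21, 6] cursor@6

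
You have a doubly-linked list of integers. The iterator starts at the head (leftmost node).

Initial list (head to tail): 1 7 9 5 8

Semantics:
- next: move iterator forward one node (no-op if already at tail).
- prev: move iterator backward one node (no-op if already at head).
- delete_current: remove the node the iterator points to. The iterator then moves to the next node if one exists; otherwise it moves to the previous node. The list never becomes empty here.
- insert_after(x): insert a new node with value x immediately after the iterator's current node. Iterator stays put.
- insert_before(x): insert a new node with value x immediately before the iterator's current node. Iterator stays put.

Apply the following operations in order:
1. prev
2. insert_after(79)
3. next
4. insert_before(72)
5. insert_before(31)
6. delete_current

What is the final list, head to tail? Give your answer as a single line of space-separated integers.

After 1 (prev): list=[1, 7, 9, 5, 8] cursor@1
After 2 (insert_after(79)): list=[1, 79, 7, 9, 5, 8] cursor@1
After 3 (next): list=[1, 79, 7, 9, 5, 8] cursor@79
After 4 (insert_before(72)): list=[1, 72, 79, 7, 9, 5, 8] cursor@79
After 5 (insert_before(31)): list=[1, 72, 31, 79, 7, 9, 5, 8] cursor@79
After 6 (delete_current): list=[1, 72, 31, 7, 9, 5, 8] cursor@7

Answer: 1 72 31 7 9 5 8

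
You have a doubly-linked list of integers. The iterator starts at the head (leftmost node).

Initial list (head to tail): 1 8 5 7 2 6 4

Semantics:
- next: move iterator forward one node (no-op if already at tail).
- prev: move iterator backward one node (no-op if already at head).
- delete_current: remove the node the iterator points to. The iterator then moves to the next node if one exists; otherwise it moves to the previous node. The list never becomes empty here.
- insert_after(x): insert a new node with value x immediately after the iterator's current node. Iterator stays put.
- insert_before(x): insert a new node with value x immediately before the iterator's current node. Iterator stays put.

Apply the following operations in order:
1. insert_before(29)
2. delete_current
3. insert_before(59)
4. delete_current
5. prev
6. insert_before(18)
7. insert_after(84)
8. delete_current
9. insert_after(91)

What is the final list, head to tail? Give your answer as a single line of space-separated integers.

After 1 (insert_before(29)): list=[29, 1, 8, 5, 7, 2, 6, 4] cursor@1
After 2 (delete_current): list=[29, 8, 5, 7, 2, 6, 4] cursor@8
After 3 (insert_before(59)): list=[29, 59, 8, 5, 7, 2, 6, 4] cursor@8
After 4 (delete_current): list=[29, 59, 5, 7, 2, 6, 4] cursor@5
After 5 (prev): list=[29, 59, 5, 7, 2, 6, 4] cursor@59
After 6 (insert_before(18)): list=[29, 18, 59, 5, 7, 2, 6, 4] cursor@59
After 7 (insert_after(84)): list=[29, 18, 59, 84, 5, 7, 2, 6, 4] cursor@59
After 8 (delete_current): list=[29, 18, 84, 5, 7, 2, 6, 4] cursor@84
After 9 (insert_after(91)): list=[29, 18, 84, 91, 5, 7, 2, 6, 4] cursor@84

Answer: 29 18 84 91 5 7 2 6 4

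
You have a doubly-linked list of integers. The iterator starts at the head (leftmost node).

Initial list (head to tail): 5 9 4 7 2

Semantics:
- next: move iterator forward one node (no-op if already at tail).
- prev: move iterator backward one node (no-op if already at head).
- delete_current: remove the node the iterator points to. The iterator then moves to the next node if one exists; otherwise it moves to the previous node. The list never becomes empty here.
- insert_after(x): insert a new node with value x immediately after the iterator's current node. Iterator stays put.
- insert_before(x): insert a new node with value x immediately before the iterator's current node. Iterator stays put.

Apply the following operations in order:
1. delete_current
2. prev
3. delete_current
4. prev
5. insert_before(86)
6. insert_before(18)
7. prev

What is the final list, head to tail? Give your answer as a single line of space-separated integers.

Answer: 86 18 4 7 2

Derivation:
After 1 (delete_current): list=[9, 4, 7, 2] cursor@9
After 2 (prev): list=[9, 4, 7, 2] cursor@9
After 3 (delete_current): list=[4, 7, 2] cursor@4
After 4 (prev): list=[4, 7, 2] cursor@4
After 5 (insert_before(86)): list=[86, 4, 7, 2] cursor@4
After 6 (insert_before(18)): list=[86, 18, 4, 7, 2] cursor@4
After 7 (prev): list=[86, 18, 4, 7, 2] cursor@18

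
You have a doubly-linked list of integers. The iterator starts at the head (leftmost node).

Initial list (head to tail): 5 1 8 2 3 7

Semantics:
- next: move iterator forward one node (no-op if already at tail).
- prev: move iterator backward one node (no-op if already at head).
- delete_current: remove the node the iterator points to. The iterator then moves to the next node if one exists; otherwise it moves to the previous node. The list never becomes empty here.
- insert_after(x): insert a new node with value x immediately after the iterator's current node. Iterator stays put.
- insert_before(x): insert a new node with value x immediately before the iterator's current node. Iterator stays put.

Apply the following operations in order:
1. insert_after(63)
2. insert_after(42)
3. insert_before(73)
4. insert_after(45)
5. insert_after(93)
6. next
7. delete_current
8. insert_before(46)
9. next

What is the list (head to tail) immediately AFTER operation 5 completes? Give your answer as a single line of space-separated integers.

Answer: 73 5 93 45 42 63 1 8 2 3 7

Derivation:
After 1 (insert_after(63)): list=[5, 63, 1, 8, 2, 3, 7] cursor@5
After 2 (insert_after(42)): list=[5, 42, 63, 1, 8, 2, 3, 7] cursor@5
After 3 (insert_before(73)): list=[73, 5, 42, 63, 1, 8, 2, 3, 7] cursor@5
After 4 (insert_after(45)): list=[73, 5, 45, 42, 63, 1, 8, 2, 3, 7] cursor@5
After 5 (insert_after(93)): list=[73, 5, 93, 45, 42, 63, 1, 8, 2, 3, 7] cursor@5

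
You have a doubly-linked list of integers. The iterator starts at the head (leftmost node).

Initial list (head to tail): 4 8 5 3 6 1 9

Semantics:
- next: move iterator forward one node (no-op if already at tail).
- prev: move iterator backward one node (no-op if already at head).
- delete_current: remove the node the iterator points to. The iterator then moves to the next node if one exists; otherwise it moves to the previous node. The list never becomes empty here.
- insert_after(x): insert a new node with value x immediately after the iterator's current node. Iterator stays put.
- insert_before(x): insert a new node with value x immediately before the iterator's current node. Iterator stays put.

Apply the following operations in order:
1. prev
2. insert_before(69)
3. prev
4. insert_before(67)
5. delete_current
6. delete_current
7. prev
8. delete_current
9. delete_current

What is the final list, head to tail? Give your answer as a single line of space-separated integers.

Answer: 5 3 6 1 9

Derivation:
After 1 (prev): list=[4, 8, 5, 3, 6, 1, 9] cursor@4
After 2 (insert_before(69)): list=[69, 4, 8, 5, 3, 6, 1, 9] cursor@4
After 3 (prev): list=[69, 4, 8, 5, 3, 6, 1, 9] cursor@69
After 4 (insert_before(67)): list=[67, 69, 4, 8, 5, 3, 6, 1, 9] cursor@69
After 5 (delete_current): list=[67, 4, 8, 5, 3, 6, 1, 9] cursor@4
After 6 (delete_current): list=[67, 8, 5, 3, 6, 1, 9] cursor@8
After 7 (prev): list=[67, 8, 5, 3, 6, 1, 9] cursor@67
After 8 (delete_current): list=[8, 5, 3, 6, 1, 9] cursor@8
After 9 (delete_current): list=[5, 3, 6, 1, 9] cursor@5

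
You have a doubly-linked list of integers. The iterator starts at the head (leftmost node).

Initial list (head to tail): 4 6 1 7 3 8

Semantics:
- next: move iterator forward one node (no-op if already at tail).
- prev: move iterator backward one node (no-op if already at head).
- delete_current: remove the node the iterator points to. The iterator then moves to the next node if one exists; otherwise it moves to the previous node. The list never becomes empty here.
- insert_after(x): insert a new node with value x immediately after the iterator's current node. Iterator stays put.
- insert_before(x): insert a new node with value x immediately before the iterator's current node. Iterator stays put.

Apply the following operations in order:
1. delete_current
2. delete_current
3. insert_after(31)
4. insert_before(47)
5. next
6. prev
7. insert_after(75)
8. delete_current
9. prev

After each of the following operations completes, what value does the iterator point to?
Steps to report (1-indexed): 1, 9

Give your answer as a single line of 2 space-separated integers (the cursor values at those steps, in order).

After 1 (delete_current): list=[6, 1, 7, 3, 8] cursor@6
After 2 (delete_current): list=[1, 7, 3, 8] cursor@1
After 3 (insert_after(31)): list=[1, 31, 7, 3, 8] cursor@1
After 4 (insert_before(47)): list=[47, 1, 31, 7, 3, 8] cursor@1
After 5 (next): list=[47, 1, 31, 7, 3, 8] cursor@31
After 6 (prev): list=[47, 1, 31, 7, 3, 8] cursor@1
After 7 (insert_after(75)): list=[47, 1, 75, 31, 7, 3, 8] cursor@1
After 8 (delete_current): list=[47, 75, 31, 7, 3, 8] cursor@75
After 9 (prev): list=[47, 75, 31, 7, 3, 8] cursor@47

Answer: 6 47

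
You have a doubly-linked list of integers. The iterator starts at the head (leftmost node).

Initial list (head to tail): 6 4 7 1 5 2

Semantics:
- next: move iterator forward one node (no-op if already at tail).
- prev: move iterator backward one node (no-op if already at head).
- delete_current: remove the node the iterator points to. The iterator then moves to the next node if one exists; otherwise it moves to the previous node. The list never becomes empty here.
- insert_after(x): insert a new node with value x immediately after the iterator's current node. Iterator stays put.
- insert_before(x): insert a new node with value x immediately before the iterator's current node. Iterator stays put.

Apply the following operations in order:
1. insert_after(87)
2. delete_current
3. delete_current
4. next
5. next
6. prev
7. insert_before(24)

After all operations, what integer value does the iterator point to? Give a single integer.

Answer: 7

Derivation:
After 1 (insert_after(87)): list=[6, 87, 4, 7, 1, 5, 2] cursor@6
After 2 (delete_current): list=[87, 4, 7, 1, 5, 2] cursor@87
After 3 (delete_current): list=[4, 7, 1, 5, 2] cursor@4
After 4 (next): list=[4, 7, 1, 5, 2] cursor@7
After 5 (next): list=[4, 7, 1, 5, 2] cursor@1
After 6 (prev): list=[4, 7, 1, 5, 2] cursor@7
After 7 (insert_before(24)): list=[4, 24, 7, 1, 5, 2] cursor@7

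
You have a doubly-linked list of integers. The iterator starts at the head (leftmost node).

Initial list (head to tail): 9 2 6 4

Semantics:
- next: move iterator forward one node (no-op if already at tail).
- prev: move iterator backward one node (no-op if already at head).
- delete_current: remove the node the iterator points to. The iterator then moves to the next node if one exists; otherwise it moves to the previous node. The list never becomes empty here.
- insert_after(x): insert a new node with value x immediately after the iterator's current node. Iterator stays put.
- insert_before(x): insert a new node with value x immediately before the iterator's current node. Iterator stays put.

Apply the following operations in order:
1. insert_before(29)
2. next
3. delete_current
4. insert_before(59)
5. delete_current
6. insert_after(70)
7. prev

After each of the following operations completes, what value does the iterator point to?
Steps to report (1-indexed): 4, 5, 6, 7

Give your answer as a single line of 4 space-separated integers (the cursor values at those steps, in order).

After 1 (insert_before(29)): list=[29, 9, 2, 6, 4] cursor@9
After 2 (next): list=[29, 9, 2, 6, 4] cursor@2
After 3 (delete_current): list=[29, 9, 6, 4] cursor@6
After 4 (insert_before(59)): list=[29, 9, 59, 6, 4] cursor@6
After 5 (delete_current): list=[29, 9, 59, 4] cursor@4
After 6 (insert_after(70)): list=[29, 9, 59, 4, 70] cursor@4
After 7 (prev): list=[29, 9, 59, 4, 70] cursor@59

Answer: 6 4 4 59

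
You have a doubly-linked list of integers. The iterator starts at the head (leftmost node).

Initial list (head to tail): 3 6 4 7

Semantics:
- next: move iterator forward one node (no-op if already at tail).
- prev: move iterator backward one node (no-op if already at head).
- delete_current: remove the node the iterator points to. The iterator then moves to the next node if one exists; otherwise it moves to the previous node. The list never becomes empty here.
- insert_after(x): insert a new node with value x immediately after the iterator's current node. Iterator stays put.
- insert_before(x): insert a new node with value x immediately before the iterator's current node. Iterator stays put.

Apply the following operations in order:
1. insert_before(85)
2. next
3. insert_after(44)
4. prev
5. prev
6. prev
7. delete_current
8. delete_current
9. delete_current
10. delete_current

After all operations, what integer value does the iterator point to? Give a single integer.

After 1 (insert_before(85)): list=[85, 3, 6, 4, 7] cursor@3
After 2 (next): list=[85, 3, 6, 4, 7] cursor@6
After 3 (insert_after(44)): list=[85, 3, 6, 44, 4, 7] cursor@6
After 4 (prev): list=[85, 3, 6, 44, 4, 7] cursor@3
After 5 (prev): list=[85, 3, 6, 44, 4, 7] cursor@85
After 6 (prev): list=[85, 3, 6, 44, 4, 7] cursor@85
After 7 (delete_current): list=[3, 6, 44, 4, 7] cursor@3
After 8 (delete_current): list=[6, 44, 4, 7] cursor@6
After 9 (delete_current): list=[44, 4, 7] cursor@44
After 10 (delete_current): list=[4, 7] cursor@4

Answer: 4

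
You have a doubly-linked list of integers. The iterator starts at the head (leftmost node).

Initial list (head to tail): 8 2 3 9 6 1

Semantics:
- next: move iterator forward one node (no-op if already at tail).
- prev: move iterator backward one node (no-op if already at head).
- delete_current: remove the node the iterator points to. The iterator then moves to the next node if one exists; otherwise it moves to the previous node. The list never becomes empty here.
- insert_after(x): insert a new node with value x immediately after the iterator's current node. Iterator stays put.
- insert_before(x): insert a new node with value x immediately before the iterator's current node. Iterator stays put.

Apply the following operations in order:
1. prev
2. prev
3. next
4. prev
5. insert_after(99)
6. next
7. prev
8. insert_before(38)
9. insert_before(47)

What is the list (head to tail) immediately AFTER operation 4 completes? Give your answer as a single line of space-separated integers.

Answer: 8 2 3 9 6 1

Derivation:
After 1 (prev): list=[8, 2, 3, 9, 6, 1] cursor@8
After 2 (prev): list=[8, 2, 3, 9, 6, 1] cursor@8
After 3 (next): list=[8, 2, 3, 9, 6, 1] cursor@2
After 4 (prev): list=[8, 2, 3, 9, 6, 1] cursor@8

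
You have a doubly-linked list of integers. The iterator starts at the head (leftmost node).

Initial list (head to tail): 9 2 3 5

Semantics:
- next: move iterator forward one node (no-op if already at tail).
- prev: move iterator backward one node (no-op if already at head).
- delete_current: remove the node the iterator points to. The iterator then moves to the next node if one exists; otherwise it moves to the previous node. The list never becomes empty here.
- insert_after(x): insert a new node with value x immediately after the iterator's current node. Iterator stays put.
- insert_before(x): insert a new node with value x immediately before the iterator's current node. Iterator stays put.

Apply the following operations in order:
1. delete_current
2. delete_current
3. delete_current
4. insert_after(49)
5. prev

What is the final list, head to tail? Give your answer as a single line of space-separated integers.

Answer: 5 49

Derivation:
After 1 (delete_current): list=[2, 3, 5] cursor@2
After 2 (delete_current): list=[3, 5] cursor@3
After 3 (delete_current): list=[5] cursor@5
After 4 (insert_after(49)): list=[5, 49] cursor@5
After 5 (prev): list=[5, 49] cursor@5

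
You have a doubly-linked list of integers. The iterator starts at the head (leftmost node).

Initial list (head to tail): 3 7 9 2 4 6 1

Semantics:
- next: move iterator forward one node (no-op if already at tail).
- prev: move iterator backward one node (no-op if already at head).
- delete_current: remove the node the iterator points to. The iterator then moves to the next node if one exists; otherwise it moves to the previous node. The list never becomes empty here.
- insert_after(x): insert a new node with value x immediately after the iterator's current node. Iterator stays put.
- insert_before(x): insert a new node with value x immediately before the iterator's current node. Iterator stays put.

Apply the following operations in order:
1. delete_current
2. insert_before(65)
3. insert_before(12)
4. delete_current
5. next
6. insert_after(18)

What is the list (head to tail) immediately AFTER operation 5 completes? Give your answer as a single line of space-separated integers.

After 1 (delete_current): list=[7, 9, 2, 4, 6, 1] cursor@7
After 2 (insert_before(65)): list=[65, 7, 9, 2, 4, 6, 1] cursor@7
After 3 (insert_before(12)): list=[65, 12, 7, 9, 2, 4, 6, 1] cursor@7
After 4 (delete_current): list=[65, 12, 9, 2, 4, 6, 1] cursor@9
After 5 (next): list=[65, 12, 9, 2, 4, 6, 1] cursor@2

Answer: 65 12 9 2 4 6 1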